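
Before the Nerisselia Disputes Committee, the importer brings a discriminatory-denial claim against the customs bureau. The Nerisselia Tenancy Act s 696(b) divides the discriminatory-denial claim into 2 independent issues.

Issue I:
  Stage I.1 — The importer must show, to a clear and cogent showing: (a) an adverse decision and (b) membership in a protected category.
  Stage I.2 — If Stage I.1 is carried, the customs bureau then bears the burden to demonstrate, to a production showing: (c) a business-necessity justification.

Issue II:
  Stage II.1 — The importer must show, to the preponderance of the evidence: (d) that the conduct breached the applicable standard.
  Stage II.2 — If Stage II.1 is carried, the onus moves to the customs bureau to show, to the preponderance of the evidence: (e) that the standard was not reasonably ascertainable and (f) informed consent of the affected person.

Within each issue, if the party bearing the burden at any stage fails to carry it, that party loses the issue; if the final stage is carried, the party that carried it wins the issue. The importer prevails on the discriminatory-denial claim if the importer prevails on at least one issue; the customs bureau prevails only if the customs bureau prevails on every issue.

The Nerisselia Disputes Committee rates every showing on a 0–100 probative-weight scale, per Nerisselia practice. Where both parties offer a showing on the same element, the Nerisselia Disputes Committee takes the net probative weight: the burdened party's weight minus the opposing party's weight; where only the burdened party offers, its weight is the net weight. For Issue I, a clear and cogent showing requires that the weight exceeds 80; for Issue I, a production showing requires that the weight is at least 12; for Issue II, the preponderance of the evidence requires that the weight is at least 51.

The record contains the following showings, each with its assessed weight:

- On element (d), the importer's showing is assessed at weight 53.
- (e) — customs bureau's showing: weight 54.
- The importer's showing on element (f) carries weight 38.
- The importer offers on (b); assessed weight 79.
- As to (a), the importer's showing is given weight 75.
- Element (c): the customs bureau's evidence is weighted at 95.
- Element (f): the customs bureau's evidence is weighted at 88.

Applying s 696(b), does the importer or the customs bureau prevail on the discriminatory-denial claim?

importer

— Issue I —
At Stage I.1 the importer must meet a clear and cogent showing (weight exceeds 80): on (a) the weight is 75, ≤ 80, so (a) does not meet the standard; on (b) the weight is 79, ≤ 80, so (b) does not meet the standard.
  Not every element is met, so the importer fails to carry Stage I.1.
So the customs bureau prevails on this issue.
— Issue II —
Stage II.1 — burden on importer; standard: the preponderance of the evidence (weight is at least 51).
    (d): 53 ≥ 51 [met]
  Stage II.1 carried; the burden shifts to the customs bureau.
Stage II.2 — burden on customs bureau; standard: the preponderance of the evidence (weight is at least 51).
    (e): 54 ≥ 51 [met]
    (f): 88 − 38 = 50 < 51 [not met]
  Stage II.2 not carried; the customs bureau fails its burden.
So the importer prevails on this issue.
Per-issue: Issue I → customs bureau; Issue II → importer. The importer must prevail on at least one issue; overall, the importer prevails.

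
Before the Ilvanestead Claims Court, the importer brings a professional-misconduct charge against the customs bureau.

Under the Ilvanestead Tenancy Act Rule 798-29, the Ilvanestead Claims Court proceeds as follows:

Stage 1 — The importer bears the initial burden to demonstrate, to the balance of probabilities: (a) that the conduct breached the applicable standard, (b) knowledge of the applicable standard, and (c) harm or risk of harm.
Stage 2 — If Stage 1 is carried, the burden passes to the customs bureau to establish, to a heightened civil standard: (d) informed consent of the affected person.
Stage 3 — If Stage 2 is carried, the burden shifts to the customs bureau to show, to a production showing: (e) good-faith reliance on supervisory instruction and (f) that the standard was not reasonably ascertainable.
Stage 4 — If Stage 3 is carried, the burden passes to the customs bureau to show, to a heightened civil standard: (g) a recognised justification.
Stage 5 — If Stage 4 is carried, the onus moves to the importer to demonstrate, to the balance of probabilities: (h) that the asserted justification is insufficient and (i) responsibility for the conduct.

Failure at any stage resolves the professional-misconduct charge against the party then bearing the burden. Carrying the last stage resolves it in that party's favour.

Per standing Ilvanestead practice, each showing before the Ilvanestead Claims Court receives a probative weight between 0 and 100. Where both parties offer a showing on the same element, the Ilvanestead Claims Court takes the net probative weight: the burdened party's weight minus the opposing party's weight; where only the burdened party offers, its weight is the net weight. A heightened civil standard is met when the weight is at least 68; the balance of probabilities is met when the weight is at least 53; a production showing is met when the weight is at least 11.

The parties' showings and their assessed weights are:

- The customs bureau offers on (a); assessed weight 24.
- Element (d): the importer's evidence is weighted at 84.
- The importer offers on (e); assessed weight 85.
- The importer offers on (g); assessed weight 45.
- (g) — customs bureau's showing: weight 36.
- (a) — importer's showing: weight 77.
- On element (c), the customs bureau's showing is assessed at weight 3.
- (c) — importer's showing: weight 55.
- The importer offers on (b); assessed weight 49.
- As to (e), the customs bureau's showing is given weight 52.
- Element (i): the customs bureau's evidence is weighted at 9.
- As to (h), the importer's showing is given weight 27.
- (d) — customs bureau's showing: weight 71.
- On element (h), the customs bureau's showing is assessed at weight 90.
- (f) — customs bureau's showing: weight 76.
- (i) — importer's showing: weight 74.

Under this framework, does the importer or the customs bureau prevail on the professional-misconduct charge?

Stage 1 — burden on importer; standard: the balance of probabilities (weight is at least 53).
    (a): 77 − 24 = 53 ≥ 53 [met]
    (b): 49 < 53 [not met]
    (c): 55 − 3 = 52 < 53 [not met]
  The importer does not carry Stage 1.
So the customs bureau prevails.

customs bureau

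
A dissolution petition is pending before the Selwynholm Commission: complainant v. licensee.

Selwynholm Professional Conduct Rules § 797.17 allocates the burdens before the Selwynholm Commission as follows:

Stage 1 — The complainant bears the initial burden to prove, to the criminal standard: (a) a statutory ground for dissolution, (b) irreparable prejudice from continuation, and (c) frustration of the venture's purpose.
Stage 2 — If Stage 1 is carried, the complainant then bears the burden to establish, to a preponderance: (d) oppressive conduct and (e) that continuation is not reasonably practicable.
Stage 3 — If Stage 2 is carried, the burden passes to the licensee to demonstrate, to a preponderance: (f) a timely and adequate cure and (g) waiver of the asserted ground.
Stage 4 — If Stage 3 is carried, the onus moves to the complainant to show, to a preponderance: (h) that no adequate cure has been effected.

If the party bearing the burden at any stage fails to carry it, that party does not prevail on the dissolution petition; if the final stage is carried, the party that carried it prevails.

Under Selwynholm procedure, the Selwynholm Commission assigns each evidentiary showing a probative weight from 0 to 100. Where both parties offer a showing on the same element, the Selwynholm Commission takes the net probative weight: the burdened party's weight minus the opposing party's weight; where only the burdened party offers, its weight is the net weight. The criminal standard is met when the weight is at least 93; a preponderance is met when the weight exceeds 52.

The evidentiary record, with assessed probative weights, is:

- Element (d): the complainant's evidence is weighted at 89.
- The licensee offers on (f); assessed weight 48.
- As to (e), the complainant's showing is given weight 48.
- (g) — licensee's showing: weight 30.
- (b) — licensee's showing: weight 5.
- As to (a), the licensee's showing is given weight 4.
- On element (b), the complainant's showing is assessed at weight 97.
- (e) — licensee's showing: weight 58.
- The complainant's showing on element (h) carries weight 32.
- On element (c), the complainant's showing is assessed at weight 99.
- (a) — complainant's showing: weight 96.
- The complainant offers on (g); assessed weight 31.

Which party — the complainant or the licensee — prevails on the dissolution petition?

licensee

Stage 1 — burden on complainant; standard: the criminal standard (weight is at least 93).
    (a): 96 − 4 = 92 < 93 [not met]
    (b): 97 − 5 = 92 < 93 [not met]
    (c): 99 ≥ 93 [met]
  Stage 1 not carried; the complainant fails its burden.
The licensee prevails.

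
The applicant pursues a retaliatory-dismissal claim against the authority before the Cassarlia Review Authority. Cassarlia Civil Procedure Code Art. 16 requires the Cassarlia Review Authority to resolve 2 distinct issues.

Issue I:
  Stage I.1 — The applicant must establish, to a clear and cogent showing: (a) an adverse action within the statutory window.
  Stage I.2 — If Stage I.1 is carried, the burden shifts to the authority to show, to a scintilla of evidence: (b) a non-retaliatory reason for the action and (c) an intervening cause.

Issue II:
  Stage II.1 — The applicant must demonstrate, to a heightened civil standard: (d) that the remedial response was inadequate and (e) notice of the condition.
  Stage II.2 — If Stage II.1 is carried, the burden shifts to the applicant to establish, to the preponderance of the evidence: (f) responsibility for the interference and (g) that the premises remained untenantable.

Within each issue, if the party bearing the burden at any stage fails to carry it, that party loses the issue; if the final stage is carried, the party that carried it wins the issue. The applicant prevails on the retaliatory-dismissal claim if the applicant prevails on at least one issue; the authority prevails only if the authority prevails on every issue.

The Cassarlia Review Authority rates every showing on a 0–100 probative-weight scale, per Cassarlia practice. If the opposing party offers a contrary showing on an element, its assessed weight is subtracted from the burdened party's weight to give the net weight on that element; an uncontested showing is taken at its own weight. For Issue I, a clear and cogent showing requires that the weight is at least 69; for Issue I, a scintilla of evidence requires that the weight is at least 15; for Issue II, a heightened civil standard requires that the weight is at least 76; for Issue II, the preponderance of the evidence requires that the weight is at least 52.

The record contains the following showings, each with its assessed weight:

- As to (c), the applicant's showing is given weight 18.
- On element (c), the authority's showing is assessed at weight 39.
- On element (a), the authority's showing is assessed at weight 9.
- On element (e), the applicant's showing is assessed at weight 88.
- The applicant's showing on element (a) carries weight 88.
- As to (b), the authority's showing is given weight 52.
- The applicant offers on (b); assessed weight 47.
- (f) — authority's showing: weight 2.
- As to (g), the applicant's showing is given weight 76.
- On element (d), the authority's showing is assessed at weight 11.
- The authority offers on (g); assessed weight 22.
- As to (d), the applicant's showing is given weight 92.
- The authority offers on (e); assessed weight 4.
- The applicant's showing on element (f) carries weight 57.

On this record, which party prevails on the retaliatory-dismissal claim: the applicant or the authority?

applicant

— Issue I —
Stage I.1 — burden on applicant; standard: a clear and cogent showing (weight is at least 69).
    (a): 88 − 9 = 79 ≥ 69 [met]
  The applicant carries Stage I.1; the authority now bears the burden.
Stage I.2 — burden on authority; standard: a scintilla of evidence (weight is at least 15).
    (b): 52 − 47 = 5 < 15 [not met]
    (c): 39 − 18 = 21 ≥ 15 [met]
  The authority does not carry Stage I.2.
So the applicant prevails on this issue.
— Issue II —
At Stage II.1 the applicant must meet a heightened civil standard (weight is at least 76): on (d) the weight is 92 less the opposing 11 gives net 81, which does reach 76, so (d) meets the standard; on (e) the weight is 88 less the opposing 4 gives net 84, which does reach 76, so (e) meets the standard.
  All elements met. The applicant retains the burden for Stage II.2.
At Stage II.2 the applicant must meet the preponderance of the evidence (weight is at least 52): on (f) the weight is 57 less the opposing 2 gives net 55, ≥ 52, so (f) meets the standard; on (g) the weight is 76 less the opposing 22 gives net 54, ≥ 52, so (g) meets the standard.
  Stage II.2 carried; the final stage is satisfied.
All stages carried — the applicant prevails on this issue.
Per-issue: Issue I → applicant; Issue II → applicant. The applicant must prevail on at least one issue; overall, the applicant prevails.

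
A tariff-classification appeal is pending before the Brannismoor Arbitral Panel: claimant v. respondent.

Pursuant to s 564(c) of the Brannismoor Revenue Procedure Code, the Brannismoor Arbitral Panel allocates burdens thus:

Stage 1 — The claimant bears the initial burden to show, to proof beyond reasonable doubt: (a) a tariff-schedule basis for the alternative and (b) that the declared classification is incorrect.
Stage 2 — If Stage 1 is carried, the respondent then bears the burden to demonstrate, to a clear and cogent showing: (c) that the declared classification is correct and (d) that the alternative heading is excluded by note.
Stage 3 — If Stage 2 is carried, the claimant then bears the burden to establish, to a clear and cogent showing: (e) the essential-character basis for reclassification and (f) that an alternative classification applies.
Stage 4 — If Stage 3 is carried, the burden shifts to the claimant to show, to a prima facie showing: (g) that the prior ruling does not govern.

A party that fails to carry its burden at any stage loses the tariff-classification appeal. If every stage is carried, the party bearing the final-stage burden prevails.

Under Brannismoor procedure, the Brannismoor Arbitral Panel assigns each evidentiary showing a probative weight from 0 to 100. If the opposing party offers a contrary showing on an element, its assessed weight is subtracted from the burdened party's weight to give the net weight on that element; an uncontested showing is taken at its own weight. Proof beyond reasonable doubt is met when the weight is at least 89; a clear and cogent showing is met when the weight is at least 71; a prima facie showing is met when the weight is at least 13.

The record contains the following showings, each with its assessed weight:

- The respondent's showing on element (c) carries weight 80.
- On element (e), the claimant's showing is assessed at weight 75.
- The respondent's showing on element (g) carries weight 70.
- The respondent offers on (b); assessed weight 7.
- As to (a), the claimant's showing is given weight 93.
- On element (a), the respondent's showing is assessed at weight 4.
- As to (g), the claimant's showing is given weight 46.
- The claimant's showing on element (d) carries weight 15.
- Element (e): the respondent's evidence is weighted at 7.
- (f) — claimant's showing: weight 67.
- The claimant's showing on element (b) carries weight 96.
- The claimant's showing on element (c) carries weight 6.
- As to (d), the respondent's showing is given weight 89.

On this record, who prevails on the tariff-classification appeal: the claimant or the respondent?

respondent

Stage 1 (claimant, proof beyond reasonable doubt, weight is at least 89): (a) net 93−4=89 ≥ 89 — meets; (b) net 96−7=89 ≥ 89 — meets.
  All elements met. The burden passes to the respondent.
Stage 2 (respondent, a clear and cogent showing, weight is at least 71): (c) net 80−6=74 ≥ 71 — meets; (d) net 89−15=74 ≥ 71 — meets.
  Stage 2 carried; the burden shifts to the claimant.
Stage 3 (claimant, a clear and cogent showing, weight is at least 71): (e) net 75−7=68 < 71 — fails; (f) 67 < 71 — fails.
  The claimant does not carry Stage 3.
So the respondent prevails.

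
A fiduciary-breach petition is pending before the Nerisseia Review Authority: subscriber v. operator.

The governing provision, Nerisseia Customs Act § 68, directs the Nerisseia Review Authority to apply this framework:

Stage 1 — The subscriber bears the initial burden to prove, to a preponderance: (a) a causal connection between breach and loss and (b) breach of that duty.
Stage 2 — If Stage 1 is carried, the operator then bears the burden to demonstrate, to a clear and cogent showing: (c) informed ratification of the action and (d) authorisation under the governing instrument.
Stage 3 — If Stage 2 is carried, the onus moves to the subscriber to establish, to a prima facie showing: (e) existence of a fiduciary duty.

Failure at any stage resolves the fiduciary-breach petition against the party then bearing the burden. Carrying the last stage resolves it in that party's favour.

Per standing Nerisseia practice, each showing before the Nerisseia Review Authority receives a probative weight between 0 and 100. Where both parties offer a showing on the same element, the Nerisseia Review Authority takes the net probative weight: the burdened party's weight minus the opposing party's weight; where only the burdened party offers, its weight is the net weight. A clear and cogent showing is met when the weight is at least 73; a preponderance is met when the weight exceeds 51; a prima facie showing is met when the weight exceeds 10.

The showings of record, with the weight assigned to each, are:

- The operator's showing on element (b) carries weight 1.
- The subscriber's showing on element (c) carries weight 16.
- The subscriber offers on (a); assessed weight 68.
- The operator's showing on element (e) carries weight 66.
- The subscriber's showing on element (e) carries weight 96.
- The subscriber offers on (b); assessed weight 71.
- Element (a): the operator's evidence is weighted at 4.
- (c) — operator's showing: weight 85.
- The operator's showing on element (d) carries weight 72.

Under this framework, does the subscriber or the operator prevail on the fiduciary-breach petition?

Stage 1 — burden on subscriber; standard: a preponderance (weight exceeds 51).
    (a): 68 − 4 = 64 > 51 [met]
    (b): 71 − 1 = 70 > 51 [met]
  The subscriber carries Stage 1; the operator now bears the burden.
Stage 2 — burden on operator; standard: a clear and cogent showing (weight is at least 73).
    (c): 85 − 16 = 69 < 73 [not met]
    (d): 72 < 73 [not met]
  Not every element is met, so the operator fails to carry Stage 2.
The analysis ends at Stage 2; the subscriber prevails.

subscriber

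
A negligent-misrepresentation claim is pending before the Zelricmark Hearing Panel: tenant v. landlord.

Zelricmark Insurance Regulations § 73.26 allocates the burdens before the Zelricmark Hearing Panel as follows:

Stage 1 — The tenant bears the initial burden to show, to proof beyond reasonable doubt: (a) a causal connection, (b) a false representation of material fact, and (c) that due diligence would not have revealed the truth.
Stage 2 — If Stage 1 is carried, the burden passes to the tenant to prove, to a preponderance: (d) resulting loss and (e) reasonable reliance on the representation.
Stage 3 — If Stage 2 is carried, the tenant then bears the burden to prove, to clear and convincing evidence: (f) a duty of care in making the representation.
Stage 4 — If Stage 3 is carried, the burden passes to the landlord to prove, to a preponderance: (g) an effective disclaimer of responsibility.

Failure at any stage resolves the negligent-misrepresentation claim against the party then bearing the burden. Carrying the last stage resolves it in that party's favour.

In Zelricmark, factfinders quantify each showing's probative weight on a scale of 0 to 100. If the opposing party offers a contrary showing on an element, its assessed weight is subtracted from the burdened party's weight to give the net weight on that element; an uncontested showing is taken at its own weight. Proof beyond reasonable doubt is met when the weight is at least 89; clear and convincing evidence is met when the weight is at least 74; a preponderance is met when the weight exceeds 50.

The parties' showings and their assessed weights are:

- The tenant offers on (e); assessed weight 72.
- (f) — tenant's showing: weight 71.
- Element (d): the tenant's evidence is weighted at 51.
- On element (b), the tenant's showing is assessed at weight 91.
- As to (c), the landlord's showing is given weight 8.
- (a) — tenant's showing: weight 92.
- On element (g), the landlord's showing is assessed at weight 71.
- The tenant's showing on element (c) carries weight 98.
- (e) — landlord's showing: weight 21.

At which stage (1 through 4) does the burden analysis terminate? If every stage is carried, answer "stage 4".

Stage 1 (tenant, proof beyond reasonable doubt, weight is at least 89): (a) 92 ≥ 89 — meets; (b) 91 ≥ 89 — meets; (c) net 98−8=90 ≥ 89 — meets.
  Stage 1 carried; the burden remains with the tenant.
Stage 2 (tenant, a preponderance, weight exceeds 50): (d) 51 > 50 — meets; (e) net 72−21=51 > 50 — meets.
  Stage 2 is satisfied; the tenant continues to bear the burden.
Stage 3 (tenant, clear and convincing evidence, weight is at least 74): (f) 71 < 74 — fails.
  Stage 3 not carried; the tenant fails its burden.
So the landlord prevails.

stage 3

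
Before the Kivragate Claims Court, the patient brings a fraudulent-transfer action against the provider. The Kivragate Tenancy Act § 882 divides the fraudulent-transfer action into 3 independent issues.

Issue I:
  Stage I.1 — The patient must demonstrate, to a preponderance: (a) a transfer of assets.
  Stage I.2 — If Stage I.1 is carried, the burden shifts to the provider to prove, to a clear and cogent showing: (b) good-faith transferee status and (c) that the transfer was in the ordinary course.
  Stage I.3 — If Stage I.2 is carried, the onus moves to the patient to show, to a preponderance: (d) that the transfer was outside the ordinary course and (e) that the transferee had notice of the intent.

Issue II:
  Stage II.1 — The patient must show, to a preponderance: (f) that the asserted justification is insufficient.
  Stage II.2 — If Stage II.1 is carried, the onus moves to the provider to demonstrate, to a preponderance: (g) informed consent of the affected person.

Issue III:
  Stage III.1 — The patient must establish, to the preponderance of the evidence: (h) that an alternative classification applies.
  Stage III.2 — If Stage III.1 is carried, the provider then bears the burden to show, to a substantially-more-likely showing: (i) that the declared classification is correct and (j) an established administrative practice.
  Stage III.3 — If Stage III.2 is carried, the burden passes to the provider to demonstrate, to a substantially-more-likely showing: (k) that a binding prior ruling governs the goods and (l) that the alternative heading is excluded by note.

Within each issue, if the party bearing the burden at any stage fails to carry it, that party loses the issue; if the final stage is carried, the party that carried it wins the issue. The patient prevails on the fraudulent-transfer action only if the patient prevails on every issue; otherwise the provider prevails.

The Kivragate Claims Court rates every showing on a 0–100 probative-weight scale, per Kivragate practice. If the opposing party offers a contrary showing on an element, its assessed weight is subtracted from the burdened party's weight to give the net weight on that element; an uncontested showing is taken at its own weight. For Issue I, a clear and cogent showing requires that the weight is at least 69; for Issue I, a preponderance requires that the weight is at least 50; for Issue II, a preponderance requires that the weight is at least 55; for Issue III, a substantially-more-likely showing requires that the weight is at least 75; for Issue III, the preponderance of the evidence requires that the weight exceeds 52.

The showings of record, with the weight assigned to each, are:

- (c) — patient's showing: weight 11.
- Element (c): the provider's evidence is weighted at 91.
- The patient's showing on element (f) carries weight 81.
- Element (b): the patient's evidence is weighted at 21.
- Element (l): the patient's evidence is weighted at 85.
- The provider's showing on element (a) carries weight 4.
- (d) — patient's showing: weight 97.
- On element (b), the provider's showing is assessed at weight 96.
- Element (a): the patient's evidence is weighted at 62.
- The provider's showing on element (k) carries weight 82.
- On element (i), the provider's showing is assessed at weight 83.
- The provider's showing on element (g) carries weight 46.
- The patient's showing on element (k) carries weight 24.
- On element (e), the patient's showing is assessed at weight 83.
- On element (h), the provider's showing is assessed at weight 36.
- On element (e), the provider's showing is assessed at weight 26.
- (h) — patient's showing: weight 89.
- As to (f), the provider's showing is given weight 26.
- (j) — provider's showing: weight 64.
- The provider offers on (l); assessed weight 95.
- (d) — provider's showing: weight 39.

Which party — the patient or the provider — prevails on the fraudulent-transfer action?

patient

— Issue I —
At Stage I.1 the patient must meet a preponderance (weight is at least 50): on (a) the weight is 62 less the opposing 4 gives net 58, which does reach 50, so (a) meets the standard.
  All elements met. The burden passes to the provider.
At Stage I.2 the provider must meet a clear and cogent showing (weight is at least 69): on (b) the weight is 96 less the opposing 21 gives net 75, ≥ 69, so (b) meets the standard; on (c) the weight is 91 less the opposing 11 gives net 80, which does reach 69, so (c) meets the standard.
  Stage I.2 carried; the burden shifts to the patient.
At Stage I.3 the patient must meet a preponderance (weight is at least 50): on (d) the weight is 97 less the opposing 39 gives net 58, ≥ 50, so (d) meets the standard; on (e) the weight is 83 less the opposing 26 gives net 57, which does reach 50, so (e) meets the standard.
  All elements met at the final stage.
Every stage carried; the patient prevails on this issue.
— Issue II —
Stage II.1 — burden on patient; standard: a preponderance (weight is at least 55).
    (f): 81 − 26 = 55 ≥ 55 [met]
  All elements met. The burden passes to the provider.
Stage II.2 — burden on provider; standard: a preponderance (weight is at least 55).
    (g): 46 < 55 [not met]
  Stage II.2 not carried; the provider fails its burden.
The analysis ends at Stage II.2; the patient prevails on this issue.
— Issue III —
Stage III.1 — burden on patient; standard: the preponderance of the evidence (weight exceeds 52).
    (h): 89 − 36 = 53 > 52 [met]
  All elements met. The burden passes to the provider.
Stage III.2 — burden on provider; standard: a substantially-more-likely showing (weight is at least 75).
    (i): 83 ≥ 75 [met]
    (j): 64 < 75 [not met]
  The provider does not carry Stage III.2.
The patient prevails on this issue.
Per-issue: Issue I → patient; Issue II → patient; Issue III → patient. The patient must prevail on every issue; overall, the patient prevails.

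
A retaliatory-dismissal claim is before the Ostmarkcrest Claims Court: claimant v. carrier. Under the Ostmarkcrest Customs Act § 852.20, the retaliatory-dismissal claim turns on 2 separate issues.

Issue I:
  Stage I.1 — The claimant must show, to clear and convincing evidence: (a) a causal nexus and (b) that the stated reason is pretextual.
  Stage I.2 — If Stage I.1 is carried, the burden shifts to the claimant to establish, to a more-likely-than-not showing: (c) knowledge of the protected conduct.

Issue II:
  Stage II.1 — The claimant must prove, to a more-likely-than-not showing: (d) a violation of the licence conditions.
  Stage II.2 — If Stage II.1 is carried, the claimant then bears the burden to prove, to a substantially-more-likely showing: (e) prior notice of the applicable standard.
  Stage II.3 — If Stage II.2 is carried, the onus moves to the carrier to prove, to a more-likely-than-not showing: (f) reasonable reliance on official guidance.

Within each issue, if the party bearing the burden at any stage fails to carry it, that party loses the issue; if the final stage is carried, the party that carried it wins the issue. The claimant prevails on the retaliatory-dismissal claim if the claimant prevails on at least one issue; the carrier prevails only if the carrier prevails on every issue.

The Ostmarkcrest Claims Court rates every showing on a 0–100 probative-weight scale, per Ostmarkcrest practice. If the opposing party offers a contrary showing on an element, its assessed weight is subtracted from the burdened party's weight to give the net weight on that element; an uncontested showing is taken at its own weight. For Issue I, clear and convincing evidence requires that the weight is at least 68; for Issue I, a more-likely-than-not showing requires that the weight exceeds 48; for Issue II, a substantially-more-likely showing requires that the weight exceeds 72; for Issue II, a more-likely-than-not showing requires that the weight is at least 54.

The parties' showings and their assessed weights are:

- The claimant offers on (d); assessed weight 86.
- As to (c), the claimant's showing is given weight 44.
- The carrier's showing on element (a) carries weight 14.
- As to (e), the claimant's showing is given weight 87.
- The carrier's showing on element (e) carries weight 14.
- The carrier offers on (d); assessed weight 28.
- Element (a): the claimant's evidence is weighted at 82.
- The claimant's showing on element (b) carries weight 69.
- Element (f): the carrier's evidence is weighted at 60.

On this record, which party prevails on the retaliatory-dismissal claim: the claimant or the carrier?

— Issue I —
Stage I.1 — burden on claimant; standard: clear and convincing evidence (weight is at least 68).
    (a): 82 − 14 = 68 ≥ 68 [met]
    (b): 69 ≥ 68 [met]
  Stage I.1 is satisfied; the claimant continues to bear the burden.
Stage I.2 — burden on claimant; standard: a more-likely-than-not showing (weight exceeds 48).
    (c): 44 ≤ 48 [not met]
  Not every element is met, so the claimant fails to carry Stage I.2.
The analysis ends at Stage I.2; the carrier prevails on this issue.
— Issue II —
Stage II.1 (claimant, a more-likely-than-not showing, weight is at least 54): (d) net 86−28=58 ≥ 54 — meets.
  Stage II.1 is satisfied; the claimant continues to bear the burden.
Stage II.2 (claimant, a substantially-more-likely showing, weight exceeds 72): (e) net 87−14=73 > 72 — meets.
  The claimant carries Stage II.2; the carrier now bears the burden.
Stage II.3 (carrier, a more-likely-than-not showing, weight is at least 54): (f) 60 ≥ 54 — meets.
  Stage II.3 carried; the final stage is satisfied.
With every stage satisfied, the carrier prevails on this issue.
Per-issue: Issue I → carrier; Issue II → carrier. The claimant must prevail on at least one issue; overall, the carrier prevails.

carrier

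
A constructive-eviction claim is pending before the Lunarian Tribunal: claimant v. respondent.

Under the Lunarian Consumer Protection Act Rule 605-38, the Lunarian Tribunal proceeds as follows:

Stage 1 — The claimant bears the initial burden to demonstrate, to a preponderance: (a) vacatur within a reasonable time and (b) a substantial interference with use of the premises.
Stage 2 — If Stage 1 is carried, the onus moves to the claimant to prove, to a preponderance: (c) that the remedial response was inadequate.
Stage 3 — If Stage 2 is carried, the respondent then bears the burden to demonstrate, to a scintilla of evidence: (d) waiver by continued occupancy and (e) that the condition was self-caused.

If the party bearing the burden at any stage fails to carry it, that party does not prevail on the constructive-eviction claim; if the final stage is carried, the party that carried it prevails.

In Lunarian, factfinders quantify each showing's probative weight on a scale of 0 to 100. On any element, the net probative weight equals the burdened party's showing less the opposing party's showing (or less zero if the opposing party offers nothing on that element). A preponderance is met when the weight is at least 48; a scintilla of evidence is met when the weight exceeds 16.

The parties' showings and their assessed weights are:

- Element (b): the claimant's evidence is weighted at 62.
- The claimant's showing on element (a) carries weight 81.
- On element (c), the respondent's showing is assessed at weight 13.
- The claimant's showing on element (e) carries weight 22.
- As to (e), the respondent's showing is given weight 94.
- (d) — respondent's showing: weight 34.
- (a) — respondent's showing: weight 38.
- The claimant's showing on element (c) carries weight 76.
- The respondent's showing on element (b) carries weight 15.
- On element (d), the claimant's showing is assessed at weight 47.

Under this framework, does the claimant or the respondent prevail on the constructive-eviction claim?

respondent

At Stage 1 the claimant must meet a preponderance (weight is at least 48): on (a) the weight is 81 less the opposing 38 gives net 43, < 48, so (a) does not meet the standard; on (b) the weight is 62 less the opposing 15 gives net 47, which does not reach 48, so (b) does not meet the standard.
  Not every element is met, so the claimant fails to carry Stage 1.
The respondent prevails.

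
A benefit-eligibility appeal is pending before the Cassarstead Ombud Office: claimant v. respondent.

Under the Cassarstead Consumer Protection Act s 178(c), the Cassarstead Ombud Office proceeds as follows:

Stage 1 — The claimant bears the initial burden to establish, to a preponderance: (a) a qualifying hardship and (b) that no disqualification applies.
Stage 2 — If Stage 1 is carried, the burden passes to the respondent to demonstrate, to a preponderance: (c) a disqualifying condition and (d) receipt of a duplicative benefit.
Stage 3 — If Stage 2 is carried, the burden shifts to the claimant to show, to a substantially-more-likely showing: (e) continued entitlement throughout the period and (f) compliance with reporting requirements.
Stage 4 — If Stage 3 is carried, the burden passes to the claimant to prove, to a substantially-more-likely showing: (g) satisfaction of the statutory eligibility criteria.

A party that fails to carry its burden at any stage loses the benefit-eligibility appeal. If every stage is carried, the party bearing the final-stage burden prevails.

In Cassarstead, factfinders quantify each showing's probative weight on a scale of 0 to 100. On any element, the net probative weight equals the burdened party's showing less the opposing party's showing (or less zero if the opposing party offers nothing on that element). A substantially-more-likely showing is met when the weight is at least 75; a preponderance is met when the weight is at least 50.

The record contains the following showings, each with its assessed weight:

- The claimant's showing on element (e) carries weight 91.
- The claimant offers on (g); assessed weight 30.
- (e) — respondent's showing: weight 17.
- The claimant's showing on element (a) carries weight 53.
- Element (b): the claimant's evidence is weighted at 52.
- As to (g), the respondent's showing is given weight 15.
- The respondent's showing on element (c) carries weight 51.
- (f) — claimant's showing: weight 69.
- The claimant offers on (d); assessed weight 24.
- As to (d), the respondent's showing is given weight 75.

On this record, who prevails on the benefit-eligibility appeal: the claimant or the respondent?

Stage 1 (claimant, a preponderance, weight is at least 50): (a) 53 ≥ 50 — meets; (b) 52 ≥ 50 — meets.
  Stage 1 carried; the burden shifts to the respondent.
Stage 2 (respondent, a preponderance, weight is at least 50): (c) 51 ≥ 50 — meets; (d) net 75−24=51 ≥ 50 — meets.
  Stage 2 carried; the burden shifts to the claimant.
Stage 3 (claimant, a substantially-more-likely showing, weight is at least 75): (e) net 91−17=74 < 75 — fails; (f) 69 < 75 — fails.
  The claimant does not carry Stage 3.
The analysis ends at Stage 3; the respondent prevails.

respondent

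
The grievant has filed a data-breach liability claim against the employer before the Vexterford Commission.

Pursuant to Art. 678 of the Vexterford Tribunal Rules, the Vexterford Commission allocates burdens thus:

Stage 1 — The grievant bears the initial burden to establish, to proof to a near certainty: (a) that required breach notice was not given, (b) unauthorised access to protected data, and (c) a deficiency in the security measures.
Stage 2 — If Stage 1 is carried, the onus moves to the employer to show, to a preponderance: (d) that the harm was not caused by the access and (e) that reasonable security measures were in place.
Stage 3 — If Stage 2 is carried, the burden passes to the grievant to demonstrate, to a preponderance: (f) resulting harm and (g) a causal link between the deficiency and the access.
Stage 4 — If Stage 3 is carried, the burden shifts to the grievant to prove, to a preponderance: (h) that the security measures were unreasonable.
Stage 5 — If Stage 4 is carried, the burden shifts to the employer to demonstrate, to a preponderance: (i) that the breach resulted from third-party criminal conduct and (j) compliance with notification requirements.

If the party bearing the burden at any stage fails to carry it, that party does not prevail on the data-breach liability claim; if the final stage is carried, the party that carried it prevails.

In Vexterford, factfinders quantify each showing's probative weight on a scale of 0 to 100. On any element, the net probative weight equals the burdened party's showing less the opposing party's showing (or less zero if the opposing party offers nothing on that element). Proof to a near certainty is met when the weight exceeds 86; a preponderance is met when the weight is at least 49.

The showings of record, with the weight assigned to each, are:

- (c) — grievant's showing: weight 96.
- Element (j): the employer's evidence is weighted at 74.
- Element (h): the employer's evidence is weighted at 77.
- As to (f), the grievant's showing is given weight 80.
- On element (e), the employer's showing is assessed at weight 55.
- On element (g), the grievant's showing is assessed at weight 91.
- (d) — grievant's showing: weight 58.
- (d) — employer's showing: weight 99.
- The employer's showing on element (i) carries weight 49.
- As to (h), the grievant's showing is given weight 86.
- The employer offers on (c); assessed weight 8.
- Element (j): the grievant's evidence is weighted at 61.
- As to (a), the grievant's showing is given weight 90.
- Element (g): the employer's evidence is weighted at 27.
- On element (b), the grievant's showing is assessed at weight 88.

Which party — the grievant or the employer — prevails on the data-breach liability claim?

Stage 1 — burden on grievant; standard: proof to a near certainty (weight exceeds 86).
    (a): 90 > 86 [met]
    (b): 88 > 86 [met]
    (c): 96 − 8 = 88 > 86 [met]
  Stage 1 carried; the burden shifts to the employer.
Stage 2 — burden on employer; standard: a preponderance (weight is at least 49).
    (d): 99 − 58 = 41 < 49 [not met]
    (e): 55 ≥ 49 [met]
  Not every element is met, so the employer fails to carry Stage 2.
The grievant prevails.

grievant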